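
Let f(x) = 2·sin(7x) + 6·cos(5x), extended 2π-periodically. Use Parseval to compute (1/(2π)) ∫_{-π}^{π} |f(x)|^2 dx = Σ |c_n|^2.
Σ |c_n|^2 = 20

Expand |f|^2 and use orthogonality of {sin(nx), cos(mx)} on [-π, π]:
  ∫_{-π}^{π} sin(nx)^2 dx = π, ∫ cos(mx)^2 dx = π, and cross terms integrate to 0.
So ∫_{-π}^{π} f(x)^2 dx = 2^2 · π + 6^2 · π = (4 + 36)π.
Divide by 2π: (4 + 36)/2 = 20.
By Parseval, this equals Σ |c_n|^2.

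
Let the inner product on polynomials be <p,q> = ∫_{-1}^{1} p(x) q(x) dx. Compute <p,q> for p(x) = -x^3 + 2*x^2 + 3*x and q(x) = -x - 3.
<p,q> = -28/5

Expand the product: p(x)·q(x) = x^4 + x^3 - 9*x^2 - 9*x.
∫_{-1}^{1} of each monomial x^k gives [2/(k+1) if k even, 0 if k odd]. Integrating term-by-term (or equivalently evaluating the antiderivative F(x) = x^5/5 + x^4/4 - 3*x^3 - 9*x^2/2 at the endpoints):
  F(1) − F(−1) = -141/20 − (-29/20) = -28/5.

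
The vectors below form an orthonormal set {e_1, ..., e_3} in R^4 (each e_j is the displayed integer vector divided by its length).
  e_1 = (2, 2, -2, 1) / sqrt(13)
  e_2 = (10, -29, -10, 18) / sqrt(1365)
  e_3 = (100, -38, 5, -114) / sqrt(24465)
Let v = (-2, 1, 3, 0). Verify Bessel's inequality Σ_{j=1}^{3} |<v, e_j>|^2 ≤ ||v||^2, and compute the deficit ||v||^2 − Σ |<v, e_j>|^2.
Σ |<v, e_j>|^2 = 2686/233; ||v||^2 = 14; deficit = 576/233

Write each e_j = u_j / sqrt(<u_j, u_j>) where u_j is the displayed integer vector. Then <v, e_j> = <v, u_j> / sqrt(<u_j, u_j>), so |<v, e_j>|^2 = <v, u_j>^2 / <u_j, u_j>.
Coefficients: <v, e_1> = -8/sqrt(13), <v, e_2> = -79/sqrt(1365), <v, e_3> = -223/sqrt(24465).
Square and sum: Σ |<v, e_j>|^2 = 2686/233.
Compute ||v||^2 = v·v = 14.
Deficit = 14 − 2686/233 = 576/233 ≥ 0, confirming Bessel's inequality. (The deficit equals ||v − Σ <v,e_j> e_j||^2, the squared distance from v to span{e_j}.)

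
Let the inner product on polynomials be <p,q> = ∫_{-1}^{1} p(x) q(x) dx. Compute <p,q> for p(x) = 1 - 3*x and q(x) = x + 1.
<p,q> = 0

Expand the product: p(x)·q(x) = -3*x^2 - 2*x + 1.
∫_{-1}^{1} of each monomial x^k gives [2/(k+1) if k even, 0 if k odd]. Integrating term-by-term (or equivalently evaluating the antiderivative F(x) = -x^3 - x^2 + x at the endpoints):
  F(1) − F(−1) = -1 − (-1) = 0.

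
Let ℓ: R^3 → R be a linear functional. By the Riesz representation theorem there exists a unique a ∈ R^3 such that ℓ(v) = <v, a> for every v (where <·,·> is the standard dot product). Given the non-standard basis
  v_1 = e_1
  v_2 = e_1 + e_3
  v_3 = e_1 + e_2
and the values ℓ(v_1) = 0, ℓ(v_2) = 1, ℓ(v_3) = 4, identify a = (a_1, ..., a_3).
a = (0, 4, 1)

Write a = (a_1, ..., a_3) in the standard basis. For each basis vector v_i, ℓ(v_i) = <v_i, a> is a linear equation in the a_j's. Collect the n equations into a matrix system V a = ℓ, where row i of V is v_i (expressed in the standard basis). Since V is invertible (lower-triangular with 1s on the diagonal, up to permutation), solve by back-substitution:
  V =
[[1, 0, 0],
 [1, 0, 1],
 [1, 1, 0]]
  V a = (0, 1, 4)
Solving gives a = (0, 4, 1).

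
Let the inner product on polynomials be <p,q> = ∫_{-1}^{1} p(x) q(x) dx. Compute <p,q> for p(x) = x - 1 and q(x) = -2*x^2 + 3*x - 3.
<p,q> = 28/3

Expand the product: p(x)·q(x) = -2*x^3 + 5*x^2 - 6*x + 3.
∫_{-1}^{1} of each monomial x^k gives [2/(k+1) if k even, 0 if k odd]. Integrating term-by-term (or equivalently evaluating the antiderivative F(x) = -x^4/2 + 5*x^3/3 - 3*x^2 + 3*x at the endpoints):
  F(1) − F(−1) = 7/6 − (-49/6) = 28/3.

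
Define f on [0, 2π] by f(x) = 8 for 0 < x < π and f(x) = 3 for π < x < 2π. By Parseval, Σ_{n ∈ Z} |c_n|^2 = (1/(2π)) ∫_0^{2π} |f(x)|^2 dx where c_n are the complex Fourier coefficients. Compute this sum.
Σ |c_n|^2 = 73/2

Parseval equates the L^2 energy of f (normalised by 1/(2π)) with the ℓ^2 sum of its Fourier coefficients: (1/(2π)) ∫_0^{2π} |f|^2 = Σ |c_n|^2.
Compute the left side: (1/(2π)) [∫_0^π 8^2 dx + ∫_π^{2π} 3^2 dx] = (1/(2π)) · (64π + 9π) = (64 + 9)/2 = 73/2.
So Σ_{n ∈ Z} |c_n|^2 = 73/2.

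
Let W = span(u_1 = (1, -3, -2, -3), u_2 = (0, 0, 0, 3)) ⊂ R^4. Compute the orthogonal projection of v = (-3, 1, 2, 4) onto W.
proj_W(v) = (-5/7, 15/7, 10/7, 4)

Set up U = [u_1 | ... | u_2] ∈ R^(4×2). The projector onto W = col(U) is P = U (U^T U)^(-1) U^T.
Compute U^T U =
  [23, -9]
  [-9, 9],
and U^T v = (-22, 12).
Solve U^T U · c = U^T v for the coefficients: c = (-5/7, 13/21). The projection is proj_W(v) = U c.
Check: (v - proj_W(v)) · u_1 = 0  (should be 0).
Check: (v - proj_W(v)) · u_2 = 0  (should be 0).
Result: proj_W(v) = (-5/7, 15/7, 10/7, 4).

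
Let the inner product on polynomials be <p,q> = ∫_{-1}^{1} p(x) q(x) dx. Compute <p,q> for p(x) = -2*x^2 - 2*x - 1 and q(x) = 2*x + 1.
<p,q> = -6

Expand the product: p(x)·q(x) = -4*x^3 - 6*x^2 - 4*x - 1.
∫_{-1}^{1} of each monomial x^k gives [2/(k+1) if k even, 0 if k odd]. Integrating term-by-term (or equivalently evaluating the antiderivative F(x) = -x^4 - 2*x^3 - 2*x^2 - x at the endpoints):
  F(1) − F(−1) = -6 − (0) = -6.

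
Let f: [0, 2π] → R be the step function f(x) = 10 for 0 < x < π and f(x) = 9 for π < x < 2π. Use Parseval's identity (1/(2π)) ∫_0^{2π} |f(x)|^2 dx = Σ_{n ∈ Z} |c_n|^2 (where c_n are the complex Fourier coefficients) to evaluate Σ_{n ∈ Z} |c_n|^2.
Σ |c_n|^2 = 181/2

Parseval equates the L^2 energy of f (normalised by 1/(2π)) with the ℓ^2 sum of its Fourier coefficients: (1/(2π)) ∫_0^{2π} |f|^2 = Σ |c_n|^2.
Compute the left side: (1/(2π)) [∫_0^π 10^2 dx + ∫_π^{2π} 9^2 dx] = (1/(2π)) · (100π + 81π) = (100 + 81)/2 = 181/2.
So Σ_{n ∈ Z} |c_n|^2 = 181/2.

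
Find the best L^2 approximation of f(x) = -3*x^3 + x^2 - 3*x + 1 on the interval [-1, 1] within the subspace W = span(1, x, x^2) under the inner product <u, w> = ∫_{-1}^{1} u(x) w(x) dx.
g(x) = x^2 - 24*x/5 + 1

The best approximation g ∈ W is the orthogonal projection of f onto W. Writing g = a_0 + a_1 x + a_2 x^2, the coefficients solve the normal equations G · a = b where
  G_{ij} = <φ_i, φ_j> and b_i = <f, φ_i>, with φ_0 = 1, φ_1 = x, φ_2 = x^2.
G =
  [2, 0, 2/3]
  [0, 2/3, 0]
  [2/3, 0, 2/5],
b = (8/3, -16/5, 16/15).
Solving gives a_0 = 1, a_1 = -24/5, a_2 = 1, so
  g(x) = x^2 - 24*x/5 + 1.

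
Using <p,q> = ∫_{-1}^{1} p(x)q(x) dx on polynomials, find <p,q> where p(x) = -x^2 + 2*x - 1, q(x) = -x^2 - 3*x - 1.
<p,q> = -4/15

Expand the product: p(x)·q(x) = x^4 + x^3 - 4*x^2 + x + 1.
∫_{-1}^{1} of each monomial x^k gives [2/(k+1) if k even, 0 if k odd]. Integrating term-by-term (or equivalently evaluating the antiderivative F(x) = x^5/5 + x^4/4 - 4*x^3/3 + x^2/2 + x at the endpoints):
  F(1) − F(−1) = 37/60 − (53/60) = -4/15.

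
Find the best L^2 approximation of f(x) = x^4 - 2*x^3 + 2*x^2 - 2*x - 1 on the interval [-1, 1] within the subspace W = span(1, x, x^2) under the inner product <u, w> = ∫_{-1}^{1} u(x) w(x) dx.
g(x) = 20*x^2/7 - 16*x/5 - 38/35

The best approximation g ∈ W is the orthogonal projection of f onto W. Writing g = a_0 + a_1 x + a_2 x^2, the coefficients solve the normal equations G · a = b where
  G_{ij} = <φ_i, φ_j> and b_i = <f, φ_i>, with φ_0 = 1, φ_1 = x, φ_2 = x^2.
G =
  [2, 0, 2/3]
  [0, 2/3, 0]
  [2/3, 0, 2/5],
b = (-4/15, -32/15, 44/105).
Solving gives a_0 = -38/35, a_1 = -16/5, a_2 = 20/7, so
  g(x) = 20*x^2/7 - 16*x/5 - 38/35.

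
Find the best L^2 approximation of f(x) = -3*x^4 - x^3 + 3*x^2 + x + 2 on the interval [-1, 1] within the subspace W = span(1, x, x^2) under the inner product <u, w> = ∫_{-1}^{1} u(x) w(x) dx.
g(x) = 3*x^2/7 + 2*x/5 + 79/35

The best approximation g ∈ W is the orthogonal projection of f onto W. Writing g = a_0 + a_1 x + a_2 x^2, the coefficients solve the normal equations G · a = b where
  G_{ij} = <φ_i, φ_j> and b_i = <f, φ_i>, with φ_0 = 1, φ_1 = x, φ_2 = x^2.
G =
  [2, 0, 2/3]
  [0, 2/3, 0]
  [2/3, 0, 2/5],
b = (24/5, 4/15, 176/105).
Solving gives a_0 = 79/35, a_1 = 2/5, a_2 = 3/7, so
  g(x) = 3*x^2/7 + 2*x/5 + 79/35.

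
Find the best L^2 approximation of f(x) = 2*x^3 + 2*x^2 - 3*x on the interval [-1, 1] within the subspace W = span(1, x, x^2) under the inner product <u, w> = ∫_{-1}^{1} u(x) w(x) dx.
g(x) = 2*x^2 - 9*x/5

The best approximation g ∈ W is the orthogonal projection of f onto W. Writing g = a_0 + a_1 x + a_2 x^2, the coefficients solve the normal equations G · a = b where
  G_{ij} = <φ_i, φ_j> and b_i = <f, φ_i>, with φ_0 = 1, φ_1 = x, φ_2 = x^2.
G =
  [2, 0, 2/3]
  [0, 2/3, 0]
  [2/3, 0, 2/5],
b = (4/3, -6/5, 4/5).
Solving gives a_0 = 0, a_1 = -9/5, a_2 = 2, so
  g(x) = 2*x^2 - 9*x/5.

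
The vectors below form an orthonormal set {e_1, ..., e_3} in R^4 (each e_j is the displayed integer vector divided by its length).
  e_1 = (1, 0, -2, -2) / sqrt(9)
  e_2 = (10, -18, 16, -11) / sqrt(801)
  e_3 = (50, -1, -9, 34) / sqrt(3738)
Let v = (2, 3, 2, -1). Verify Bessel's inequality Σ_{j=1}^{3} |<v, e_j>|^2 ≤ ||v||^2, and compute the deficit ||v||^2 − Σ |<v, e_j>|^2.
Σ |<v, e_j>|^2 = 9/14; ||v||^2 = 18; deficit = 243/14

Write each e_j = u_j / sqrt(<u_j, u_j>) where u_j is the displayed integer vector. Then <v, e_j> = <v, u_j> / sqrt(<u_j, u_j>), so |<v, e_j>|^2 = <v, u_j>^2 / <u_j, u_j>.
Coefficients: <v, e_1> = 0/sqrt(9), <v, e_2> = 9/sqrt(801), <v, e_3> = 45/sqrt(3738).
Square and sum: Σ |<v, e_j>|^2 = 9/14.
Compute ||v||^2 = v·v = 18.
Deficit = 18 − 9/14 = 243/14 ≥ 0, confirming Bessel's inequality. (The deficit equals ||v − Σ <v,e_j> e_j||^2, the squared distance from v to span{e_j}.)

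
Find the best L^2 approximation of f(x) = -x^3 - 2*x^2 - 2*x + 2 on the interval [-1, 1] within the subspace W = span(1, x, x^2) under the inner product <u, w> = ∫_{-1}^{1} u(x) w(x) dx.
g(x) = -2*x^2 - 13*x/5 + 2

The best approximation g ∈ W is the orthogonal projection of f onto W. Writing g = a_0 + a_1 x + a_2 x^2, the coefficients solve the normal equations G · a = b where
  G_{ij} = <φ_i, φ_j> and b_i = <f, φ_i>, with φ_0 = 1, φ_1 = x, φ_2 = x^2.
G =
  [2, 0, 2/3]
  [0, 2/3, 0]
  [2/3, 0, 2/5],
b = (8/3, -26/15, 8/15).
Solving gives a_0 = 2, a_1 = -13/5, a_2 = -2, so
  g(x) = -2*x^2 - 13*x/5 + 2.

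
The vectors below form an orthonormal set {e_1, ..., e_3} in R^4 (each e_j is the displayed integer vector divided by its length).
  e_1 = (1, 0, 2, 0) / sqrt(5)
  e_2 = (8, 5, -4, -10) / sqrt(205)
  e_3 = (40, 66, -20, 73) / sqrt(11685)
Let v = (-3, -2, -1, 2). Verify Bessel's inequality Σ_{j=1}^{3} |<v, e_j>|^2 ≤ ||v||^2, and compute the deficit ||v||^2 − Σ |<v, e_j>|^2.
Σ |<v, e_j>|^2 = 1344*2**(85/147)*3**(46/49)*5**(44/49)*7**(64/147)/3125; ||v||^2 = 18; deficit = 49/285

Write each e_j = u_j / sqrt(<u_j, u_j>) where u_j is the displayed integer vector. Then <v, e_j> = <v, u_j> / sqrt(<u_j, u_j>), so |<v, e_j>|^2 = <v, u_j>^2 / <u_j, u_j>.
Coefficients: <v, e_1> = -5/sqrt(5), <v, e_2> = -50/sqrt(205), <v, e_3> = -86/sqrt(11685).
Square and sum: Σ |<v, e_j>|^2 = 1344*2**(85/147)*3**(46/49)*5**(44/49)*7**(64/147)/3125.
Compute ||v||^2 = v·v = 18.
Deficit = 18 − 1344*2**(85/147)*3**(46/49)*5**(44/49)*7**(64/147)/3125 = 49/285 ≥ 0, confirming Bessel's inequality. (The deficit equals ||v − Σ <v,e_j> e_j||^2, the squared distance from v to span{e_j}.)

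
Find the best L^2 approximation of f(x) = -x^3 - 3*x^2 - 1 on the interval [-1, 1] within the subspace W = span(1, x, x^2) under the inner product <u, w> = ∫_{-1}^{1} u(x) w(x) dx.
g(x) = -3*x^2 - 3*x/5 - 1

The best approximation g ∈ W is the orthogonal projection of f onto W. Writing g = a_0 + a_1 x + a_2 x^2, the coefficients solve the normal equations G · a = b where
  G_{ij} = <φ_i, φ_j> and b_i = <f, φ_i>, with φ_0 = 1, φ_1 = x, φ_2 = x^2.
G =
  [2, 0, 2/3]
  [0, 2/3, 0]
  [2/3, 0, 2/5],
b = (-4, -2/5, -28/15).
Solving gives a_0 = -1, a_1 = -3/5, a_2 = -3, so
  g(x) = -3*x^2 - 3*x/5 - 1.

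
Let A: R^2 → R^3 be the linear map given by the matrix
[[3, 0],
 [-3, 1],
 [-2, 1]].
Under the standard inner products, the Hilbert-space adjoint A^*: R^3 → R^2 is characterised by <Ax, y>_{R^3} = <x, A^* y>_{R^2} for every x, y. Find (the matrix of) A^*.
A^* = A^T =
[[3, -3, -2],
 [0, 1, 1]]

For real matrices with standard dot products, the defining identity <Ax, y> = <x, A^* y> gives (Ax)^T y = x^T (A^*) y, i.e. x^T A^T y = x^T (A^*) y. Since this holds for all x, y, we must have A^* = A^T. Therefore
A^* =
[[3, -3, -2],
 [0, 1, 1]].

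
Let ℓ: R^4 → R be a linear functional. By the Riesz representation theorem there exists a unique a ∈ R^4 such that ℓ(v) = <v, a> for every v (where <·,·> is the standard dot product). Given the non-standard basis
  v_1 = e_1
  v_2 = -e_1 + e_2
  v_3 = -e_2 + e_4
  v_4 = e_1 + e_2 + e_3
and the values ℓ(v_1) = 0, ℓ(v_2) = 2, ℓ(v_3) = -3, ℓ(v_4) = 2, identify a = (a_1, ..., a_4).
a = (0, 2, 0, -1)

Write a = (a_1, ..., a_4) in the standard basis. For each basis vector v_i, ℓ(v_i) = <v_i, a> is a linear equation in the a_j's. Collect the n equations into a matrix system V a = ℓ, where row i of V is v_i (expressed in the standard basis). Since V is invertible (lower-triangular with 1s on the diagonal, up to permutation), solve by back-substitution:
  V =
[[1, 0, 0, 0],
 [-1, 1, 0, 0],
 [0, -1, 0, 1],
 [1, 1, 1, 0]]
  V a = (0, 2, -3, 2)
Solving gives a = (0, 2, 0, -1).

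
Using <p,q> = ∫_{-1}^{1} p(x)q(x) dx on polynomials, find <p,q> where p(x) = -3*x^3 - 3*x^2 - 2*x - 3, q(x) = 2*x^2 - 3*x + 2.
<p,q> = -74/5

Expand the product: p(x)·q(x) = -6*x^5 + 3*x^4 - x^3 - 6*x^2 + 5*x - 6.
∫_{-1}^{1} of each monomial x^k gives [2/(k+1) if k even, 0 if k odd]. Integrating term-by-term (or equivalently evaluating the antiderivative F(x) = -x^6 + 3*x^5/5 - x^4/4 - 2*x^3 + 5*x^2/2 - 6*x at the endpoints):
  F(1) − F(−1) = -123/20 − (173/20) = -74/5.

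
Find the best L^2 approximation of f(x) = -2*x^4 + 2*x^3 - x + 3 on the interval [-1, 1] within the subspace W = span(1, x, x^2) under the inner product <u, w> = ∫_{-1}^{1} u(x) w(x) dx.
g(x) = -12*x^2/7 + x/5 + 111/35

The best approximation g ∈ W is the orthogonal projection of f onto W. Writing g = a_0 + a_1 x + a_2 x^2, the coefficients solve the normal equations G · a = b where
  G_{ij} = <φ_i, φ_j> and b_i = <f, φ_i>, with φ_0 = 1, φ_1 = x, φ_2 = x^2.
G =
  [2, 0, 2/3]
  [0, 2/3, 0]
  [2/3, 0, 2/5],
b = (26/5, 2/15, 10/7).
Solving gives a_0 = 111/35, a_1 = 1/5, a_2 = -12/7, so
  g(x) = -12*x^2/7 + x/5 + 111/35.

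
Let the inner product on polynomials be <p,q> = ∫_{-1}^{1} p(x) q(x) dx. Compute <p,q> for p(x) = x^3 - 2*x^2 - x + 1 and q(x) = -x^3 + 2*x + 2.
<p,q> = 32/35

Expand the product: p(x)·q(x) = -x^6 + 2*x^5 + 3*x^4 - 3*x^3 - 6*x^2 + 2.
∫_{-1}^{1} of each monomial x^k gives [2/(k+1) if k even, 0 if k odd]. Integrating term-by-term (or equivalently evaluating the antiderivative F(x) = -x^7/7 + x^6/3 + 3*x^5/5 - 3*x^4/4 - 2*x^3 + 2*x at the endpoints):
  F(1) − F(−1) = 17/420 − (-367/420) = 32/35.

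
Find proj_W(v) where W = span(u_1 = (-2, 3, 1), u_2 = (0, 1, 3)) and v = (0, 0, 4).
proj_W(v) = (8/13, 6/13, 50/13)

Set up U = [u_1 | ... | u_2] ∈ R^(3×2). The projector onto W = col(U) is P = U (U^T U)^(-1) U^T.
Compute U^T U =
  [14, 6]
  [6, 10],
and U^T v = (4, 12).
Solve U^T U · c = U^T v for the coefficients: c = (-4/13, 18/13). The projection is proj_W(v) = U c.
Check: (v - proj_W(v)) · u_1 = 0  (should be 0).
Check: (v - proj_W(v)) · u_2 = 0  (should be 0).
Result: proj_W(v) = (8/13, 6/13, 50/13).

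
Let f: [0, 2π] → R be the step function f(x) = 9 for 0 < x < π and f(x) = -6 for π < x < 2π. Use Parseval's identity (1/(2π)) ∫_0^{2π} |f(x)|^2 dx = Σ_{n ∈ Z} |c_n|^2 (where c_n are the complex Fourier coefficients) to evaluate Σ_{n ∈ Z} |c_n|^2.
Σ |c_n|^2 = 117/2

Parseval equates the L^2 energy of f (normalised by 1/(2π)) with the ℓ^2 sum of its Fourier coefficients: (1/(2π)) ∫_0^{2π} |f|^2 = Σ |c_n|^2.
Compute the left side: (1/(2π)) [∫_0^π 9^2 dx + ∫_π^{2π} (-6)^2 dx] = (1/(2π)) · (81π + 36π) = (81 + 36)/2 = 117/2.
So Σ_{n ∈ Z} |c_n|^2 = 117/2.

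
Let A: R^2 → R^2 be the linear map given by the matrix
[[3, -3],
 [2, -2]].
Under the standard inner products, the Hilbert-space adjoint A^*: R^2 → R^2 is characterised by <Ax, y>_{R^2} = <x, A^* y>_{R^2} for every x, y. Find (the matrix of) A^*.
A^* = A^T =
[[3, 2],
 [-3, -2]]

For real matrices with standard dot products, the defining identity <Ax, y> = <x, A^* y> gives (Ax)^T y = x^T (A^*) y, i.e. x^T A^T y = x^T (A^*) y. Since this holds for all x, y, we must have A^* = A^T. Therefore
A^* =
[[3, 2],
 [-3, -2]].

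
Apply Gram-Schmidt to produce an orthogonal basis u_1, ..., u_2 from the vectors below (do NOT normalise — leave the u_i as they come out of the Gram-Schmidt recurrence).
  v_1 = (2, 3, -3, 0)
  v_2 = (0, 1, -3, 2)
Orthogonal basis:
  u_1 = (2, 3, -3, 0)
  u_2 = (-12/11, -7/11, -15/11, 2)

Apply the Gram-Schmidt recurrence
  u_1 = v_1
  u_i = v_i − Σ_{j<i} ((v_i · u_j) / (u_j · u_j)) · u_j.

Step by step this gives:
  u_1 = (2, 3, -3, 0)
  u_2 = (-12/11, -7/11, -15/11, 2)

Orthogonality check:
  u_2 · u_1 = 0 (should be 0)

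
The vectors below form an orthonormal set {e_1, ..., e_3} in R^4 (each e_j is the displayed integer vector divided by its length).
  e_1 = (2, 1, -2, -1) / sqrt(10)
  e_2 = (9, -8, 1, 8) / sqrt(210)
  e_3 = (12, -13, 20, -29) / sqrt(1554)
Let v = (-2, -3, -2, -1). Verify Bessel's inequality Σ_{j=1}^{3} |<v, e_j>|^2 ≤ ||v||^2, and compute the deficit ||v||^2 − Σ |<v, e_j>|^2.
Σ |<v, e_j>|^2 = 18/37; ||v||^2 = 18; deficit = 648/37

Write each e_j = u_j / sqrt(<u_j, u_j>) where u_j is the displayed integer vector. Then <v, e_j> = <v, u_j> / sqrt(<u_j, u_j>), so |<v, e_j>|^2 = <v, u_j>^2 / <u_j, u_j>.
Coefficients: <v, e_1> = -2/sqrt(10), <v, e_2> = -4/sqrt(210), <v, e_3> = 4/sqrt(1554).
Square and sum: Σ |<v, e_j>|^2 = 18/37.
Compute ||v||^2 = v·v = 18.
Deficit = 18 − 18/37 = 648/37 ≥ 0, confirming Bessel's inequality. (The deficit equals ||v − Σ <v,e_j> e_j||^2, the squared distance from v to span{e_j}.)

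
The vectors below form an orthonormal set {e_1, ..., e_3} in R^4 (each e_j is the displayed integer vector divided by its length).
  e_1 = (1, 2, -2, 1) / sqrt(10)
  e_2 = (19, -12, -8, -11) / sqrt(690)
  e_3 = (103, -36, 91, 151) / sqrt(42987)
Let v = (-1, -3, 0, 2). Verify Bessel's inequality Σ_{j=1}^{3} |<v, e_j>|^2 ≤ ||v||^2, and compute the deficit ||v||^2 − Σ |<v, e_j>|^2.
Σ |<v, e_j>|^2 = 2946/623; ||v||^2 = 14; deficit = 5776/623

Write each e_j = u_j / sqrt(<u_j, u_j>) where u_j is the displayed integer vector. Then <v, e_j> = <v, u_j> / sqrt(<u_j, u_j>), so |<v, e_j>|^2 = <v, u_j>^2 / <u_j, u_j>.
Coefficients: <v, e_1> = -5/sqrt(10), <v, e_2> = -5/sqrt(690), <v, e_3> = 307/sqrt(42987).
Square and sum: Σ |<v, e_j>|^2 = 2946/623.
Compute ||v||^2 = v·v = 14.
Deficit = 14 − 2946/623 = 5776/623 ≥ 0, confirming Bessel's inequality. (The deficit equals ||v − Σ <v,e_j> e_j||^2, the squared distance from v to span{e_j}.)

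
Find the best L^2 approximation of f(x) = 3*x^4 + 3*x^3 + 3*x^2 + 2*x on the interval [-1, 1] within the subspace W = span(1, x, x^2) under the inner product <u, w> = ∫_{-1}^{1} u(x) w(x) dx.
g(x) = 39*x^2/7 + 19*x/5 - 9/35

The best approximation g ∈ W is the orthogonal projection of f onto W. Writing g = a_0 + a_1 x + a_2 x^2, the coefficients solve the normal equations G · a = b where
  G_{ij} = <φ_i, φ_j> and b_i = <f, φ_i>, with φ_0 = 1, φ_1 = x, φ_2 = x^2.
G =
  [2, 0, 2/3]
  [0, 2/3, 0]
  [2/3, 0, 2/5],
b = (16/5, 38/15, 72/35).
Solving gives a_0 = -9/35, a_1 = 19/5, a_2 = 39/7, so
  g(x) = 39*x^2/7 + 19*x/5 - 9/35.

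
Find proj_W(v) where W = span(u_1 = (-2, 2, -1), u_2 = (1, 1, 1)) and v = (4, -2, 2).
proj_W(v) = (49/13, -27/13, 30/13)

Set up U = [u_1 | ... | u_2] ∈ R^(3×2). The projector onto W = col(U) is P = U (U^T U)^(-1) U^T.
Compute U^T U =
  [9, -1]
  [-1, 3],
and U^T v = (-14, 4).
Solve U^T U · c = U^T v for the coefficients: c = (-19/13, 11/13). The projection is proj_W(v) = U c.
Check: (v - proj_W(v)) · u_1 = 0  (should be 0).
Check: (v - proj_W(v)) · u_2 = 0  (should be 0).
Result: proj_W(v) = (49/13, -27/13, 30/13).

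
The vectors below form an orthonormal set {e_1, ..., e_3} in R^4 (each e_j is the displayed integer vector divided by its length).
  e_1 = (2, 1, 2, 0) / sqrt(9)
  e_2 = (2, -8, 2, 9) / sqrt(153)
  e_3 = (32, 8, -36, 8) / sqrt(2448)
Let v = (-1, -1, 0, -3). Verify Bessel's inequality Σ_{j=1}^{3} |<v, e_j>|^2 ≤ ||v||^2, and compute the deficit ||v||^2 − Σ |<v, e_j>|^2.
Σ |<v, e_j>|^2 = 50/9; ||v||^2 = 11; deficit = 49/9

Write each e_j = u_j / sqrt(<u_j, u_j>) where u_j is the displayed integer vector. Then <v, e_j> = <v, u_j> / sqrt(<u_j, u_j>), so |<v, e_j>|^2 = <v, u_j>^2 / <u_j, u_j>.
Coefficients: <v, e_1> = -3/sqrt(9), <v, e_2> = -21/sqrt(153), <v, e_3> = -64/sqrt(2448).
Square and sum: Σ |<v, e_j>|^2 = 50/9.
Compute ||v||^2 = v·v = 11.
Deficit = 11 − 50/9 = 49/9 ≥ 0, confirming Bessel's inequality. (The deficit equals ||v − Σ <v,e_j> e_j||^2, the squared distance from v to span{e_j}.)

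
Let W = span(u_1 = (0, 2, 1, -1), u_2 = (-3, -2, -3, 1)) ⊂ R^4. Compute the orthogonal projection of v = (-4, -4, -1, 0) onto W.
proj_W(v) = (-99/37, -89/37, -221/74, 89/74)

Set up U = [u_1 | ... | u_2] ∈ R^(4×2). The projector onto W = col(U) is P = U (U^T U)^(-1) U^T.
Compute U^T U =
  [6, -8]
  [-8, 23],
and U^T v = (-9, 23).
Solve U^T U · c = U^T v for the coefficients: c = (-23/74, 33/37). The projection is proj_W(v) = U c.
Check: (v - proj_W(v)) · u_1 = 0  (should be 0).
Check: (v - proj_W(v)) · u_2 = 0  (should be 0).
Result: proj_W(v) = (-99/37, -89/37, -221/74, 89/74).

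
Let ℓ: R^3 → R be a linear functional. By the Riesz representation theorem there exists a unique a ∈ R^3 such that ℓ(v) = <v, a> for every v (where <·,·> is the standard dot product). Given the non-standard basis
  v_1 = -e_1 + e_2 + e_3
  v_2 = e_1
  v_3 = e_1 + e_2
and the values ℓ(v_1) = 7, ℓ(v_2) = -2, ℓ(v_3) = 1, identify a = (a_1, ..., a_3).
a = (-2, 3, 2)

Write a = (a_1, ..., a_3) in the standard basis. For each basis vector v_i, ℓ(v_i) = <v_i, a> is a linear equation in the a_j's. Collect the n equations into a matrix system V a = ℓ, where row i of V is v_i (expressed in the standard basis). Since V is invertible (lower-triangular with 1s on the diagonal, up to permutation), solve by back-substitution:
  V =
[[-1, 1, 1],
 [1, 0, 0],
 [1, 1, 0]]
  V a = (7, -2, 1)
Solving gives a = (-2, 3, 2).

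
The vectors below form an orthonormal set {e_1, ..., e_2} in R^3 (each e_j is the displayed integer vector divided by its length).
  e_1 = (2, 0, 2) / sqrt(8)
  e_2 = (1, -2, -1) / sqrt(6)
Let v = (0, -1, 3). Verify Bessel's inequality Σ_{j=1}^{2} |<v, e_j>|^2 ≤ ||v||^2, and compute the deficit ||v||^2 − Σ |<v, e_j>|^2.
Σ |<v, e_j>|^2 = 14/3; ||v||^2 = 10; deficit = 16/3

Write each e_j = u_j / sqrt(<u_j, u_j>) where u_j is the displayed integer vector. Then <v, e_j> = <v, u_j> / sqrt(<u_j, u_j>), so |<v, e_j>|^2 = <v, u_j>^2 / <u_j, u_j>.
Coefficients: <v, e_1> = 6/sqrt(8), <v, e_2> = -1/sqrt(6).
Square and sum: Σ |<v, e_j>|^2 = 14/3.
Compute ||v||^2 = v·v = 10.
Deficit = 10 − 14/3 = 16/3 ≥ 0, confirming Bessel's inequality. (The deficit equals ||v − Σ <v,e_j> e_j||^2, the squared distance from v to span{e_j}.)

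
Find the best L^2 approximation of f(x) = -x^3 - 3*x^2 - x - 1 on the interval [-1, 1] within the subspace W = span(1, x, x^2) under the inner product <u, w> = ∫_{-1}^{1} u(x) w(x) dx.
g(x) = -3*x^2 - 8*x/5 - 1

The best approximation g ∈ W is the orthogonal projection of f onto W. Writing g = a_0 + a_1 x + a_2 x^2, the coefficients solve the normal equations G · a = b where
  G_{ij} = <φ_i, φ_j> and b_i = <f, φ_i>, with φ_0 = 1, φ_1 = x, φ_2 = x^2.
G =
  [2, 0, 2/3]
  [0, 2/3, 0]
  [2/3, 0, 2/5],
b = (-4, -16/15, -28/15).
Solving gives a_0 = -1, a_1 = -8/5, a_2 = -3, so
  g(x) = -3*x^2 - 8*x/5 - 1.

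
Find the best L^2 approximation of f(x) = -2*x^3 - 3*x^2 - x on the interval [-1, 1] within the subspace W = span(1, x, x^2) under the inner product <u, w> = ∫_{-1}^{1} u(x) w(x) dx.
g(x) = -3*x^2 - 11*x/5

The best approximation g ∈ W is the orthogonal projection of f onto W. Writing g = a_0 + a_1 x + a_2 x^2, the coefficients solve the normal equations G · a = b where
  G_{ij} = <φ_i, φ_j> and b_i = <f, φ_i>, with φ_0 = 1, φ_1 = x, φ_2 = x^2.
G =
  [2, 0, 2/3]
  [0, 2/3, 0]
  [2/3, 0, 2/5],
b = (-2, -22/15, -6/5).
Solving gives a_0 = 0, a_1 = -11/5, a_2 = -3, so
  g(x) = -3*x^2 - 11*x/5.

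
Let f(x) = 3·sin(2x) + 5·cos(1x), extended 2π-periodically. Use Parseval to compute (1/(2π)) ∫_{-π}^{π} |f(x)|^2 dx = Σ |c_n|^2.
Σ |c_n|^2 = 17

Expand |f|^2 and use orthogonality of {sin(nx), cos(mx)} on [-π, π]:
  ∫_{-π}^{π} sin(nx)^2 dx = π, ∫ cos(mx)^2 dx = π, and cross terms integrate to 0.
So ∫_{-π}^{π} f(x)^2 dx = 3^2 · π + 5^2 · π = (9 + 25)π.
Divide by 2π: (9 + 25)/2 = 17.
By Parseval, this equals Σ |c_n|^2.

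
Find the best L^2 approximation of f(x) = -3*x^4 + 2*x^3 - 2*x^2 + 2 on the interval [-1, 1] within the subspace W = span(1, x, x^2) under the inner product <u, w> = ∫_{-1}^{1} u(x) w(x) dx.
g(x) = -32*x^2/7 + 6*x/5 + 79/35

The best approximation g ∈ W is the orthogonal projection of f onto W. Writing g = a_0 + a_1 x + a_2 x^2, the coefficients solve the normal equations G · a = b where
  G_{ij} = <φ_i, φ_j> and b_i = <f, φ_i>, with φ_0 = 1, φ_1 = x, φ_2 = x^2.
G =
  [2, 0, 2/3]
  [0, 2/3, 0]
  [2/3, 0, 2/5],
b = (22/15, 4/5, -34/105).
Solving gives a_0 = 79/35, a_1 = 6/5, a_2 = -32/7, so
  g(x) = -32*x^2/7 + 6*x/5 + 79/35.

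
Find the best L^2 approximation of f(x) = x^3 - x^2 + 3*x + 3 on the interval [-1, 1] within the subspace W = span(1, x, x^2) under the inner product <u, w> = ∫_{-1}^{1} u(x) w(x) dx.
g(x) = -x^2 + 18*x/5 + 3

The best approximation g ∈ W is the orthogonal projection of f onto W. Writing g = a_0 + a_1 x + a_2 x^2, the coefficients solve the normal equations G · a = b where
  G_{ij} = <φ_i, φ_j> and b_i = <f, φ_i>, with φ_0 = 1, φ_1 = x, φ_2 = x^2.
G =
  [2, 0, 2/3]
  [0, 2/3, 0]
  [2/3, 0, 2/5],
b = (16/3, 12/5, 8/5).
Solving gives a_0 = 3, a_1 = 18/5, a_2 = -1, so
  g(x) = -x^2 + 18*x/5 + 3.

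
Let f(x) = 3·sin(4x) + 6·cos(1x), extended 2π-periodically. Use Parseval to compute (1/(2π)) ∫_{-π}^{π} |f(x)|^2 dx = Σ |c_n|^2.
Σ |c_n|^2 = 45/2

Expand |f|^2 and use orthogonality of {sin(nx), cos(mx)} on [-π, π]:
  ∫_{-π}^{π} sin(nx)^2 dx = π, ∫ cos(mx)^2 dx = π, and cross terms integrate to 0.
So ∫_{-π}^{π} f(x)^2 dx = 3^2 · π + 6^2 · π = (9 + 36)π.
Divide by 2π: (9 + 36)/2 = 45/2.
By Parseval, this equals Σ |c_n|^2.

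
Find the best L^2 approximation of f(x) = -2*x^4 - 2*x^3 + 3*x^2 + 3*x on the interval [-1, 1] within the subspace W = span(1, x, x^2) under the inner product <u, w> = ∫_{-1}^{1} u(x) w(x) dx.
g(x) = 9*x^2/7 + 9*x/5 + 6/35

The best approximation g ∈ W is the orthogonal projection of f onto W. Writing g = a_0 + a_1 x + a_2 x^2, the coefficients solve the normal equations G · a = b where
  G_{ij} = <φ_i, φ_j> and b_i = <f, φ_i>, with φ_0 = 1, φ_1 = x, φ_2 = x^2.
G =
  [2, 0, 2/3]
  [0, 2/3, 0]
  [2/3, 0, 2/5],
b = (6/5, 6/5, 22/35).
Solving gives a_0 = 6/35, a_1 = 9/5, a_2 = 9/7, so
  g(x) = 9*x^2/7 + 9*x/5 + 6/35.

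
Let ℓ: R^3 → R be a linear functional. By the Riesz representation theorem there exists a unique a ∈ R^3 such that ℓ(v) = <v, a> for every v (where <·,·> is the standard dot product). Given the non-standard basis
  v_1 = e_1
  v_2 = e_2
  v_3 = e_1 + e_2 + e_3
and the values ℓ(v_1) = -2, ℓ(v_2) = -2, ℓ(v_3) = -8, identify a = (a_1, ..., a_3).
a = (-2, -2, -4)

Write a = (a_1, ..., a_3) in the standard basis. For each basis vector v_i, ℓ(v_i) = <v_i, a> is a linear equation in the a_j's. Collect the n equations into a matrix system V a = ℓ, where row i of V is v_i (expressed in the standard basis). Since V is invertible (lower-triangular with 1s on the diagonal, up to permutation), solve by back-substitution:
  V =
[[1, 0, 0],
 [0, 1, 0],
 [1, 1, 1]]
  V a = (-2, -2, -8)
Solving gives a = (-2, -2, -4).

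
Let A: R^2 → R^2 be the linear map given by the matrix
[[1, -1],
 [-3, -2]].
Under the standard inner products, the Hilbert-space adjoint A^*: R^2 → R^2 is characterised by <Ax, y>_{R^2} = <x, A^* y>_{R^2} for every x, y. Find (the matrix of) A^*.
A^* = A^T =
[[1, -3],
 [-1, -2]]

For real matrices with standard dot products, the defining identity <Ax, y> = <x, A^* y> gives (Ax)^T y = x^T (A^*) y, i.e. x^T A^T y = x^T (A^*) y. Since this holds for all x, y, we must have A^* = A^T. Therefore
A^* =
[[1, -3],
 [-1, -2]].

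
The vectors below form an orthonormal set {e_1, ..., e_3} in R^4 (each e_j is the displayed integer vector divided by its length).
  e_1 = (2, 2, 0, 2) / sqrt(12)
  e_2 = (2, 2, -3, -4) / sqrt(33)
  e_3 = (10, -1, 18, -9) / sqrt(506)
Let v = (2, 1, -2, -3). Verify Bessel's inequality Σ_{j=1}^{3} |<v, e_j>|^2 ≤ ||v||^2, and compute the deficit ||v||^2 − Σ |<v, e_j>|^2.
Σ |<v, e_j>|^2 = 406/23; ||v||^2 = 18; deficit = 8/23

Write each e_j = u_j / sqrt(<u_j, u_j>) where u_j is the displayed integer vector. Then <v, e_j> = <v, u_j> / sqrt(<u_j, u_j>), so |<v, e_j>|^2 = <v, u_j>^2 / <u_j, u_j>.
Coefficients: <v, e_1> = 0/sqrt(12), <v, e_2> = 24/sqrt(33), <v, e_3> = 10/sqrt(506).
Square and sum: Σ |<v, e_j>|^2 = 406/23.
Compute ||v||^2 = v·v = 18.
Deficit = 18 − 406/23 = 8/23 ≥ 0, confirming Bessel's inequality. (The deficit equals ||v − Σ <v,e_j> e_j||^2, the squared distance from v to span{e_j}.)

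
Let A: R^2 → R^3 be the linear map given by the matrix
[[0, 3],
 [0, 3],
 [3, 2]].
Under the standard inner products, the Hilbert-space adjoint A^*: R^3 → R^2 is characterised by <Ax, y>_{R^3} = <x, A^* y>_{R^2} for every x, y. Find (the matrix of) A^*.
A^* = A^T =
[[0, 0, 3],
 [3, 3, 2]]

For real matrices with standard dot products, the defining identity <Ax, y> = <x, A^* y> gives (Ax)^T y = x^T (A^*) y, i.e. x^T A^T y = x^T (A^*) y. Since this holds for all x, y, we must have A^* = A^T. Therefore
A^* =
[[0, 0, 3],
 [3, 3, 2]].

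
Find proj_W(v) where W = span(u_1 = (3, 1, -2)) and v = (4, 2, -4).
proj_W(v) = (33/7, 11/7, -22/7)

Set up U = [u_1 | ... | u_1] ∈ R^(3×1). The projector onto W = col(U) is P = U (U^T U)^(-1) U^T.
Compute U^T U =
  [14],
and U^T v = (22).
Solve U^T U · c = U^T v for the coefficients: c = (11/7). The projection is proj_W(v) = U c.
Check: (v - proj_W(v)) · u_1 = 0  (should be 0).
Result: proj_W(v) = (33/7, 11/7, -22/7).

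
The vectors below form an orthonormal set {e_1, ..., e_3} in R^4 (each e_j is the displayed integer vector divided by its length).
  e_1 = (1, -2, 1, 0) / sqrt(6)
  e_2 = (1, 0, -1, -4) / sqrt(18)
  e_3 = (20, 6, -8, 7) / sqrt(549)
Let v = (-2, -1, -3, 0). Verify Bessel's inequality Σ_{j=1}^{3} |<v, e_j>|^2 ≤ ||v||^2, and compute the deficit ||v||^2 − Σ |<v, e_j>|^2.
Σ |<v, e_j>|^2 = 446/183; ||v||^2 = 14; deficit = 2116/183

Write each e_j = u_j / sqrt(<u_j, u_j>) where u_j is the displayed integer vector. Then <v, e_j> = <v, u_j> / sqrt(<u_j, u_j>), so |<v, e_j>|^2 = <v, u_j>^2 / <u_j, u_j>.
Coefficients: <v, e_1> = -3/sqrt(6), <v, e_2> = 1/sqrt(18), <v, e_3> = -22/sqrt(549).
Square and sum: Σ |<v, e_j>|^2 = 446/183.
Compute ||v||^2 = v·v = 14.
Deficit = 14 − 446/183 = 2116/183 ≥ 0, confirming Bessel's inequality. (The deficit equals ||v − Σ <v,e_j> e_j||^2, the squared distance from v to span{e_j}.)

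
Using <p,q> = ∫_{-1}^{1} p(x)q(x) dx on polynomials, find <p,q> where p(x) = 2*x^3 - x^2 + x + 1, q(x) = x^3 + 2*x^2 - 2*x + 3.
<p,q> = 18/7

Expand the product: p(x)·q(x) = 2*x^6 + 3*x^5 - 5*x^4 + 11*x^3 - 3*x^2 + x + 3.
∫_{-1}^{1} of each monomial x^k gives [2/(k+1) if k even, 0 if k odd]. Integrating term-by-term (or equivalently evaluating the antiderivative F(x) = 2*x^7/7 + x^6/2 - x^5 + 11*x^4/4 - x^3 + x^2/2 + 3*x at the endpoints):
  F(1) − F(−1) = 141/28 − (69/28) = 18/7.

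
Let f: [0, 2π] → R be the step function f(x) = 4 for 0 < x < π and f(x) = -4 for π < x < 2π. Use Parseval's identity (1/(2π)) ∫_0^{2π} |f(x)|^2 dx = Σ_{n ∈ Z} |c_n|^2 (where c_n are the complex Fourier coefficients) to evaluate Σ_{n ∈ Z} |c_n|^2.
Σ |c_n|^2 = 16

Parseval equates the L^2 energy of f (normalised by 1/(2π)) with the ℓ^2 sum of its Fourier coefficients: (1/(2π)) ∫_0^{2π} |f|^2 = Σ |c_n|^2.
Compute the left side: (1/(2π)) [∫_0^π 4^2 dx + ∫_π^{2π} (-4)^2 dx] = (1/(2π)) · (16π + 16π) = (16 + 16)/2 = 16.
So Σ_{n ∈ Z} |c_n|^2 = 16.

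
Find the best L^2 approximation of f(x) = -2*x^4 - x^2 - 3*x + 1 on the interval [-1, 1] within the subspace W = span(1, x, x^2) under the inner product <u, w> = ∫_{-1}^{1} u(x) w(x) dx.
g(x) = -19*x^2/7 - 3*x + 41/35

The best approximation g ∈ W is the orthogonal projection of f onto W. Writing g = a_0 + a_1 x + a_2 x^2, the coefficients solve the normal equations G · a = b where
  G_{ij} = <φ_i, φ_j> and b_i = <f, φ_i>, with φ_0 = 1, φ_1 = x, φ_2 = x^2.
G =
  [2, 0, 2/3]
  [0, 2/3, 0]
  [2/3, 0, 2/5],
b = (8/15, -2, -32/105).
Solving gives a_0 = 41/35, a_1 = -3, a_2 = -19/7, so
  g(x) = -19*x^2/7 - 3*x + 41/35.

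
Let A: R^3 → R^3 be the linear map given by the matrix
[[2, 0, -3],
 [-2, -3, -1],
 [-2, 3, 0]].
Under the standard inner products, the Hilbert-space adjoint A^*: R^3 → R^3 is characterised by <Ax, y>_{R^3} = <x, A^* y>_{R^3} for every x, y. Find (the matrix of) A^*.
A^* = A^T =
[[2, -2, -2],
 [0, -3, 3],
 [-3, -1, 0]]

For real matrices with standard dot products, the defining identity <Ax, y> = <x, A^* y> gives (Ax)^T y = x^T (A^*) y, i.e. x^T A^T y = x^T (A^*) y. Since this holds for all x, y, we must have A^* = A^T. Therefore
A^* =
[[2, -2, -2],
 [0, -3, 3],
 [-3, -1, 0]].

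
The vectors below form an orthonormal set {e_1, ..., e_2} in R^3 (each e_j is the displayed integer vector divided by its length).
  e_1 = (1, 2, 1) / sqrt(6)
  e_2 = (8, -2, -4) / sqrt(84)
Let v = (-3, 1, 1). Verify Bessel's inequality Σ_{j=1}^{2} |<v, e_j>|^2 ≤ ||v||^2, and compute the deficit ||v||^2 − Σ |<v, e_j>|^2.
Σ |<v, e_j>|^2 = 75/7; ||v||^2 = 11; deficit = 2/7

Write each e_j = u_j / sqrt(<u_j, u_j>) where u_j is the displayed integer vector. Then <v, e_j> = <v, u_j> / sqrt(<u_j, u_j>), so |<v, e_j>|^2 = <v, u_j>^2 / <u_j, u_j>.
Coefficients: <v, e_1> = 0/sqrt(6), <v, e_2> = -30/sqrt(84).
Square and sum: Σ |<v, e_j>|^2 = 75/7.
Compute ||v||^2 = v·v = 11.
Deficit = 11 − 75/7 = 2/7 ≥ 0, confirming Bessel's inequality. (The deficit equals ||v − Σ <v,e_j> e_j||^2, the squared distance from v to span{e_j}.)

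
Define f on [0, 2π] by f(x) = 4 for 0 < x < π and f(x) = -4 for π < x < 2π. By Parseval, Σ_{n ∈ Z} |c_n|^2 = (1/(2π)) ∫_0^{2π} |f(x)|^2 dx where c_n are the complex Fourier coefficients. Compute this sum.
Σ |c_n|^2 = 16

Parseval equates the L^2 energy of f (normalised by 1/(2π)) with the ℓ^2 sum of its Fourier coefficients: (1/(2π)) ∫_0^{2π} |f|^2 = Σ |c_n|^2.
Compute the left side: (1/(2π)) [∫_0^π 4^2 dx + ∫_π^{2π} (-4)^2 dx] = (1/(2π)) · (16π + 16π) = (16 + 16)/2 = 16.
So Σ_{n ∈ Z} |c_n|^2 = 16.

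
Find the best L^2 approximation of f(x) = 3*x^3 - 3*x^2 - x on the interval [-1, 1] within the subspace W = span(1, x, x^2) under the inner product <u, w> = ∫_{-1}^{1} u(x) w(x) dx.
g(x) = -3*x^2 + 4*x/5

The best approximation g ∈ W is the orthogonal projection of f onto W. Writing g = a_0 + a_1 x + a_2 x^2, the coefficients solve the normal equations G · a = b where
  G_{ij} = <φ_i, φ_j> and b_i = <f, φ_i>, with φ_0 = 1, φ_1 = x, φ_2 = x^2.
G =
  [2, 0, 2/3]
  [0, 2/3, 0]
  [2/3, 0, 2/5],
b = (-2, 8/15, -6/5).
Solving gives a_0 = 0, a_1 = 4/5, a_2 = -3, so
  g(x) = -3*x^2 + 4*x/5.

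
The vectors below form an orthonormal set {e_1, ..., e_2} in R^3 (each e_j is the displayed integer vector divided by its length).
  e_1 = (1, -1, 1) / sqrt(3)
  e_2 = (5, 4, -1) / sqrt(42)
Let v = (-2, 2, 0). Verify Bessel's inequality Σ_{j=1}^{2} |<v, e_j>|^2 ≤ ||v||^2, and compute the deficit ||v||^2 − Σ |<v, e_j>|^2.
Σ |<v, e_j>|^2 = 38/7; ||v||^2 = 8; deficit = 18/7

Write each e_j = u_j / sqrt(<u_j, u_j>) where u_j is the displayed integer vector. Then <v, e_j> = <v, u_j> / sqrt(<u_j, u_j>), so |<v, e_j>|^2 = <v, u_j>^2 / <u_j, u_j>.
Coefficients: <v, e_1> = -4/sqrt(3), <v, e_2> = -2/sqrt(42).
Square and sum: Σ |<v, e_j>|^2 = 38/7.
Compute ||v||^2 = v·v = 8.
Deficit = 8 − 38/7 = 18/7 ≥ 0, confirming Bessel's inequality. (The deficit equals ||v − Σ <v,e_j> e_j||^2, the squared distance from v to span{e_j}.)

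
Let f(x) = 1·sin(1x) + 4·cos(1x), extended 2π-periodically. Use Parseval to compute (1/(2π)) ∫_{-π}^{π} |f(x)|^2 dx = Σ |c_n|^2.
Σ |c_n|^2 = 17/2

Expand |f|^2 and use orthogonality of {sin(nx), cos(mx)} on [-π, π]:
  ∫_{-π}^{π} sin(nx)^2 dx = π, ∫ cos(mx)^2 dx = π, and cross terms integrate to 0.
So ∫_{-π}^{π} f(x)^2 dx = 1^2 · π + 4^2 · π = (1 + 16)π.
Divide by 2π: (1 + 16)/2 = 17/2.
By Parseval, this equals Σ |c_n|^2.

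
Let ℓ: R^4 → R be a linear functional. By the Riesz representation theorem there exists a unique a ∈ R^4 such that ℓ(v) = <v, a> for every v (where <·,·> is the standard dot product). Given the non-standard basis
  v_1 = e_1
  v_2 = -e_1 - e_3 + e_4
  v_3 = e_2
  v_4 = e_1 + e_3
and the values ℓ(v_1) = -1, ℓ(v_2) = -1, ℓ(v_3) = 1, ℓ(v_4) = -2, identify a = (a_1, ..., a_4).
a = (-1, 1, -1, -3)

Write a = (a_1, ..., a_4) in the standard basis. For each basis vector v_i, ℓ(v_i) = <v_i, a> is a linear equation in the a_j's. Collect the n equations into a matrix system V a = ℓ, where row i of V is v_i (expressed in the standard basis). Since V is invertible (lower-triangular with 1s on the diagonal, up to permutation), solve by back-substitution:
  V =
[[1, 0, 0, 0],
 [-1, 0, -1, 1],
 [0, 1, 0, 0],
 [1, 0, 1, 0]]
  V a = (-1, -1, 1, -2)
Solving gives a = (-1, 1, -1, -3).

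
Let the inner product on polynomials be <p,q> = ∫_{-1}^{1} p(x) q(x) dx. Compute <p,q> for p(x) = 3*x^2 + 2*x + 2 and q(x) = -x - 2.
<p,q> = -40/3

Expand the product: p(x)·q(x) = -3*x^3 - 8*x^2 - 6*x - 4.
∫_{-1}^{1} of each monomial x^k gives [2/(k+1) if k even, 0 if k odd]. Integrating term-by-term (or equivalently evaluating the antiderivative F(x) = -3*x^4/4 - 8*x^3/3 - 3*x^2 - 4*x at the endpoints):
  F(1) − F(−1) = -125/12 − (35/12) = -40/3.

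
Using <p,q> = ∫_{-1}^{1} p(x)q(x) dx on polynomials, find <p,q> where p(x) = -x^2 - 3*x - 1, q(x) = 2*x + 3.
<p,q> = -12

Expand the product: p(x)·q(x) = -2*x^3 - 9*x^2 - 11*x - 3.
∫_{-1}^{1} of each monomial x^k gives [2/(k+1) if k even, 0 if k odd]. Integrating term-by-term (or equivalently evaluating the antiderivative F(x) = -x^4/2 - 3*x^3 - 11*x^2/2 - 3*x at the endpoints):
  F(1) − F(−1) = -12 − (0) = -12.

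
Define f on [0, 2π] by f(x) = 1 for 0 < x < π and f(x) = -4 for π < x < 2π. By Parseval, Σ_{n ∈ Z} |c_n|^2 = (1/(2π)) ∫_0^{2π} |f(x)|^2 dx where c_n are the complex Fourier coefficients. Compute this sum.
Σ |c_n|^2 = 17/2

Parseval equates the L^2 energy of f (normalised by 1/(2π)) with the ℓ^2 sum of its Fourier coefficients: (1/(2π)) ∫_0^{2π} |f|^2 = Σ |c_n|^2.
Compute the left side: (1/(2π)) [∫_0^π 1^2 dx + ∫_π^{2π} (-4)^2 dx] = (1/(2π)) · (1π + 16π) = (1 + 16)/2 = 17/2.
So Σ_{n ∈ Z} |c_n|^2 = 17/2.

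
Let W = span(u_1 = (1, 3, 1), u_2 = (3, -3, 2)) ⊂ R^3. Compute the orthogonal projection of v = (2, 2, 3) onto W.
proj_W(v) = (298/113, 234/113, 243/113)

Set up U = [u_1 | ... | u_2] ∈ R^(3×2). The projector onto W = col(U) is P = U (U^T U)^(-1) U^T.
Compute U^T U =
  [11, -4]
  [-4, 22],
and U^T v = (11, 6).
Solve U^T U · c = U^T v for the coefficients: c = (133/113, 55/113). The projection is proj_W(v) = U c.
Check: (v - proj_W(v)) · u_1 = 0  (should be 0).
Check: (v - proj_W(v)) · u_2 = 0  (should be 0).
Result: proj_W(v) = (298/113, 234/113, 243/113).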